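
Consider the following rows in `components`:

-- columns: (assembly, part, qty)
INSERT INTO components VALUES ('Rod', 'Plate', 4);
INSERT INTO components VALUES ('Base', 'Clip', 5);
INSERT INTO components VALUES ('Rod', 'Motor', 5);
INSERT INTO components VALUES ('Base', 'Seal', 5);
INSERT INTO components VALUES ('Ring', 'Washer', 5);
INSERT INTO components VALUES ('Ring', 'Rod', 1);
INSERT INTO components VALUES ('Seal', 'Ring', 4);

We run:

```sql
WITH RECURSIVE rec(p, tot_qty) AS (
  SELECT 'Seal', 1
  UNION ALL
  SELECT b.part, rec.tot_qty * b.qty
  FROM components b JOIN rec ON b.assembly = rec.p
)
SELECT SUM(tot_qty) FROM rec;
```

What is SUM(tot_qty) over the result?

Base: (Seal, tot_qty=1).
Iteration 1: components of {Seal} -> Ring = 1*4 = 4.
Iteration 2: components of {Ring} -> Rod = 4*1 = 4, Washer = 4*5 = 20.
Iteration 3: components of {Rod,Washer} -> Motor = 4*5 = 20, Plate = 4*4 = 16.
Iteration 4: no further components; recursion stops.
SUM(tot_qty) = 1 + 4 + 4 + 20 + 20 + 16 = 65.

65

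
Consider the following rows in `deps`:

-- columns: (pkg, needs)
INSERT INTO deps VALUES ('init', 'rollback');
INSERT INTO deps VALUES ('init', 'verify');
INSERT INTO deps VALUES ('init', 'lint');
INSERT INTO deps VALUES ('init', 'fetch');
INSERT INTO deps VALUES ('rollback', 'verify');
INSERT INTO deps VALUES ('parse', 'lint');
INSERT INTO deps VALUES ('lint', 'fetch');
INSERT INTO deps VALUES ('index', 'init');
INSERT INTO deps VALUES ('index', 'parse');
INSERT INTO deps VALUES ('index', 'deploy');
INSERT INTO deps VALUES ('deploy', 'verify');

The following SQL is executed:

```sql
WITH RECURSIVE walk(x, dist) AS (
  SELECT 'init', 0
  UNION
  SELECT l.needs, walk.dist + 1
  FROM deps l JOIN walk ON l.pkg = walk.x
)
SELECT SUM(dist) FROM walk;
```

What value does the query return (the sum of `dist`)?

8

Base: (init, dist=0).
Iteration 1: edges from {init} -> (fetch, dist=1), (lint, dist=1), (rollback, dist=1), (verify, dist=1).
Iteration 2: edges from {fetch,lint,rollback,verify} -> (fetch, dist=2), (verify, dist=2).
Iteration 3: no outgoing edges from {fetch,verify}; recursion stops.
SUM(dist) = 0 + 1 + 1 + 1 + 1 + 2 + 2 = 8.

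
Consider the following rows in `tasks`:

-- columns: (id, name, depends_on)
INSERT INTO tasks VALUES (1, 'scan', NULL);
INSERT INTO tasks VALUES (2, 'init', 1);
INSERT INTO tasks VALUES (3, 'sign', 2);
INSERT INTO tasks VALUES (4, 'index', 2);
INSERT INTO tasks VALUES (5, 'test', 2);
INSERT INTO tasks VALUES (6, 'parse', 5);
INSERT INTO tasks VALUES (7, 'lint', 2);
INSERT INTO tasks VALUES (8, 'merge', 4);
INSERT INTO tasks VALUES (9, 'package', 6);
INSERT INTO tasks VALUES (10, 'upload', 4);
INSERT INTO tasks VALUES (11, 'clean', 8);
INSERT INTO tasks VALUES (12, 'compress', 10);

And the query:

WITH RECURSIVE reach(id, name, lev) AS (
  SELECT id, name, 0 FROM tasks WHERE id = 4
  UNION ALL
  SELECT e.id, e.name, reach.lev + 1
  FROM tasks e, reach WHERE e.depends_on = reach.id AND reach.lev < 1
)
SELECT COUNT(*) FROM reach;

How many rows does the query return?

3

Base: id=4 (index) at lev 0.
Iteration 1: rows with depends_on in {4} -> merge (id 8, lev 1), upload (id 10, lev 1).
Iteration 2: lev < 1 fails for all current rows; recursion stops.
Total rows emitted: 3.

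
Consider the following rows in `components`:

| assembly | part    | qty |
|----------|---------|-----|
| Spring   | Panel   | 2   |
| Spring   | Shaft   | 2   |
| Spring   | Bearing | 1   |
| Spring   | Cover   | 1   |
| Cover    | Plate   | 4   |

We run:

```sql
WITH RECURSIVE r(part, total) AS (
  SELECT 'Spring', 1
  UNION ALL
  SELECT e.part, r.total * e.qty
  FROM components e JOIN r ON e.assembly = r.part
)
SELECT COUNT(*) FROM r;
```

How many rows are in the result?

6

Base: (Spring, total=1).
Iteration 1: components of {Spring} -> Bearing = 1*1 = 1, Cover = 1*1 = 1, Panel = 1*2 = 2, Shaft = 1*2 = 2.
Iteration 2: components of {Bearing,Cover,Panel,Shaft} -> Plate = 1*4 = 4.
Iteration 3: no further components; recursion stops.
Total rows emitted: 6.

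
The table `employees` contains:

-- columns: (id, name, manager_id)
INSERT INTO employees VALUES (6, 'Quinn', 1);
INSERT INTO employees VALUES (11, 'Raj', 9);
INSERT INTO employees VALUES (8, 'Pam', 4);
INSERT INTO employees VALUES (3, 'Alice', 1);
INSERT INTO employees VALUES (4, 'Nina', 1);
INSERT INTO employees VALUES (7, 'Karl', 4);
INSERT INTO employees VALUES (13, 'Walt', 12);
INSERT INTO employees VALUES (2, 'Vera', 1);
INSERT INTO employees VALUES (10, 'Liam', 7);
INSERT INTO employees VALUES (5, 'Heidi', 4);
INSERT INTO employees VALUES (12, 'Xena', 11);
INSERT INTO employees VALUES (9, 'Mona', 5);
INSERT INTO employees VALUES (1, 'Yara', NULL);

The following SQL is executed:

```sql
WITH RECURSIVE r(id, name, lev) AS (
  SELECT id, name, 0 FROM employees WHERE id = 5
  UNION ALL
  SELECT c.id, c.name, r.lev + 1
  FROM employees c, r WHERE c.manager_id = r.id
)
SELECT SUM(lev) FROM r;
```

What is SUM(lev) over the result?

Base: id=5 (Heidi) at lev 0.
Iteration 1: rows with manager_id in {5} -> Mona (id 9, lev 1).
Iteration 2: rows with manager_id in {9} -> Raj (id 11, lev 2).
Iteration 3: rows with manager_id in {11} -> Xena (id 12, lev 3).
Iteration 4: rows with manager_id in {12} -> Walt (id 13, lev 4).
Iteration 5: no rows with manager_id in {13}; recursion stops.
SUM(lev) = 0 + 1 + 2 + 3 + 4 = 10.

10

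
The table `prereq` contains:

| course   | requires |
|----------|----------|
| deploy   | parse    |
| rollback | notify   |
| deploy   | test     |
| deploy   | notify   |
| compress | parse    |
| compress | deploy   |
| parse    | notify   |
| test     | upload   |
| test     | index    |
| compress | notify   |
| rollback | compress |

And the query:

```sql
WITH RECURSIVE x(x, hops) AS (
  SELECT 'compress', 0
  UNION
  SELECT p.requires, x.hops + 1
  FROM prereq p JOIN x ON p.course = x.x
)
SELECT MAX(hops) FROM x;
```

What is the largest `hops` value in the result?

3

Base: (compress, hops=0).
Iteration 1: edges from {compress} -> (deploy, hops=1), (notify, hops=1), (parse, hops=1).
Iteration 2: edges from {deploy,notify,parse} -> (notify, hops=2), (parse, hops=2), (test, hops=2). [UNION drops 1 duplicate row(s)]
Iteration 3: edges from {notify,parse,test} -> (index, hops=3), (notify, hops=3), (upload, hops=3).
Iteration 4: no outgoing edges from {index,notify,upload}; recursion stops.
hops values: 0, 1, 1, 1, 2, 2, 2, 3, 3, 3; the maximum is 3.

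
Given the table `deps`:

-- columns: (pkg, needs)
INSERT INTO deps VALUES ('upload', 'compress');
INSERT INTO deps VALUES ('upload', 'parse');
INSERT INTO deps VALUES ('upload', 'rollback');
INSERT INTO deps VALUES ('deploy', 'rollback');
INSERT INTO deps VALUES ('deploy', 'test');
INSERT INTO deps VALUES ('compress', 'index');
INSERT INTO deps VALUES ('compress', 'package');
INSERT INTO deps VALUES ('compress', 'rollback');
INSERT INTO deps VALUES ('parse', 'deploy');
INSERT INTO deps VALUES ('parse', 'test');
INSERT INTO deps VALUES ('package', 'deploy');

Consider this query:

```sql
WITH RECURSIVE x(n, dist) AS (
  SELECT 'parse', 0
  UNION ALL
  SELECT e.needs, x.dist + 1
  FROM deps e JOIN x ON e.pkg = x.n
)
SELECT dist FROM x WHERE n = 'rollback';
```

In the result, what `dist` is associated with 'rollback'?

2

Base: (parse, dist=0).
Iteration 1: edges from {parse} -> (deploy, dist=1), (test, dist=1).
Iteration 2: edges from {deploy,test} -> (rollback, dist=2), (test, dist=2).
Iteration 3: no outgoing edges from {rollback,test}; recursion stops.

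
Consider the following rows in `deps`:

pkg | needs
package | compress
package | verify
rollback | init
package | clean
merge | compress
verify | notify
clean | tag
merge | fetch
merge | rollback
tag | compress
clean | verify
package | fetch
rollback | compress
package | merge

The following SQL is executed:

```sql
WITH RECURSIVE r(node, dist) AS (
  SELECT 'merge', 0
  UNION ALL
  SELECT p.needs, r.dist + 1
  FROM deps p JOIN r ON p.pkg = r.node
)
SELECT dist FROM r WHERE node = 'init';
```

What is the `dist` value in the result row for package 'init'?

2

Base: (merge, dist=0).
Iteration 1: edges from {merge} -> (compress, dist=1), (fetch, dist=1), (rollback, dist=1).
Iteration 2: edges from {compress,fetch,rollback} -> (compress, dist=2), (init, dist=2).
Iteration 3: no outgoing edges from {compress,init}; recursion stops.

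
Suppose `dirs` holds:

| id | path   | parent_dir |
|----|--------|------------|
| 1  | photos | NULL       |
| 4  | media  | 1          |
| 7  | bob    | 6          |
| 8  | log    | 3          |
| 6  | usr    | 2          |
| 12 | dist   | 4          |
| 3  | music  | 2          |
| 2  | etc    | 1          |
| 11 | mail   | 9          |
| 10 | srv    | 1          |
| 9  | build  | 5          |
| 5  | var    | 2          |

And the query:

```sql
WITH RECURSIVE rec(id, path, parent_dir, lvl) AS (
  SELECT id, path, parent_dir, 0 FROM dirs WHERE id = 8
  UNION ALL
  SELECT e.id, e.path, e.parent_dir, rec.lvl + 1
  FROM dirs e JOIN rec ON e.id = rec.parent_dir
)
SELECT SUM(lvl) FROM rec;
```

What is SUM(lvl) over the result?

6

Base: id=8 (log), parent_dir=3, lvl 0.
Iteration 1: join on id=3 -> music (id 3, parent_dir=2, lvl 1).
Iteration 2: join on id=2 -> etc (id 2, parent_dir=1, lvl 2).
Iteration 3: join on id=1 -> photos (id 1, parent_dir=NULL, lvl 3).
Iteration 4: parent_dir is NULL; no match; recursion stops.
SUM(lvl) = 0 + 1 + 2 + 3 = 6.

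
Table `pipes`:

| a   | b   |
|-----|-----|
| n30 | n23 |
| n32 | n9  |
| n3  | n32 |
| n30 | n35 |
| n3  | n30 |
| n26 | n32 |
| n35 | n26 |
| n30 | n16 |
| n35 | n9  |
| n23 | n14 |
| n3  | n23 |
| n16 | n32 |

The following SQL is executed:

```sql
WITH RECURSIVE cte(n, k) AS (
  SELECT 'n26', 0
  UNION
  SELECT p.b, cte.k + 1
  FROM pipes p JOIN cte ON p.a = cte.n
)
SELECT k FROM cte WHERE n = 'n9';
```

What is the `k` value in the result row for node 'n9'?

Base: (n26, k=0).
Iteration 1: edges from {n26} -> (n32, k=1).
Iteration 2: edges from {n32} -> (n9, k=2).
Iteration 3: no outgoing edges from {n9}; recursion stops.

2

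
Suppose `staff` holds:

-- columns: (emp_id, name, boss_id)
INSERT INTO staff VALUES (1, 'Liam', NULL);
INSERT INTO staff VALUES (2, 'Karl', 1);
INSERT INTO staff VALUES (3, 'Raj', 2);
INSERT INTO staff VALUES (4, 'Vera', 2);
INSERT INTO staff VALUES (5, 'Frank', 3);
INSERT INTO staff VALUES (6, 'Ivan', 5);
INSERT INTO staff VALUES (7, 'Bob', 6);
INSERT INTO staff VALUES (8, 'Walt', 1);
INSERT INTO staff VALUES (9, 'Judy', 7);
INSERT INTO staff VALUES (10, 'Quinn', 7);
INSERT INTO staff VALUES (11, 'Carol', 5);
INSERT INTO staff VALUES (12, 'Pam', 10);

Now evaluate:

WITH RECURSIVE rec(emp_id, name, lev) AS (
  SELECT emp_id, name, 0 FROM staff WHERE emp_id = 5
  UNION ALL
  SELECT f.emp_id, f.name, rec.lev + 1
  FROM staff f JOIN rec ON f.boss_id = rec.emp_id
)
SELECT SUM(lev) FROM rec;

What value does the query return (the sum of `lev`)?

14

Base: emp_id=5 (Frank) at lev 0.
Iteration 1: rows with boss_id in {5} -> Ivan (id 6, lev 1), Carol (id 11, lev 1).
Iteration 2: rows with boss_id in {6,11} -> Bob (id 7, lev 2).
Iteration 3: rows with boss_id in {7} -> Judy (id 9, lev 3), Quinn (id 10, lev 3).
Iteration 4: rows with boss_id in {9,10} -> Pam (id 12, lev 4).
Iteration 5: no rows with boss_id in {12}; recursion stops.
SUM(lev) = 0 + 1 + 1 + 2 + 3 + 3 + 4 = 14.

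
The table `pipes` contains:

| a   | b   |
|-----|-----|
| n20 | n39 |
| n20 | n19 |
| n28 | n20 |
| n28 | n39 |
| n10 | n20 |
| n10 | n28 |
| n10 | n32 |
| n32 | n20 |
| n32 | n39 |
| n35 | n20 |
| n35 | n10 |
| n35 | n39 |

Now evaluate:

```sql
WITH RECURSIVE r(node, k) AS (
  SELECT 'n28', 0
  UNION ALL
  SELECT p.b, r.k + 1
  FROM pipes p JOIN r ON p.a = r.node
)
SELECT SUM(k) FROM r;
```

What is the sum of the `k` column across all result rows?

6

Base: (n28, k=0).
Iteration 1: edges from {n28} -> (n20, k=1), (n39, k=1).
Iteration 2: edges from {n20,n39} -> (n19, k=2), (n39, k=2).
Iteration 3: no outgoing edges from {n19,n39}; recursion stops.
SUM(k) = 0 + 1 + 1 + 2 + 2 = 6.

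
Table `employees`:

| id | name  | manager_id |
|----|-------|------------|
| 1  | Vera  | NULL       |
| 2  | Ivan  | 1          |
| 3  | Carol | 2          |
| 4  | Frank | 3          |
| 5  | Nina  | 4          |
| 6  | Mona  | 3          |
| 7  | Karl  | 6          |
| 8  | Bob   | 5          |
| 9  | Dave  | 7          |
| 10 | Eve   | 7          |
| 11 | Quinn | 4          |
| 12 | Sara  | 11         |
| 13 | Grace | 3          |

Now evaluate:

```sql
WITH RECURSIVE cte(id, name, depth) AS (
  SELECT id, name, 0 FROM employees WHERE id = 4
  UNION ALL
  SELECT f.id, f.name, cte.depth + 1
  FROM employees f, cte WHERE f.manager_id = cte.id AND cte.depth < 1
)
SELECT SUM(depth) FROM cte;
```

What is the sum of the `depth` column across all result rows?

Base: id=4 (Frank) at depth 0.
Iteration 1: rows with manager_id in {4} -> Nina (id 5, depth 1), Quinn (id 11, depth 1).
Iteration 2: depth < 1 fails for all current rows; recursion stops.
SUM(depth) = 0 + 1 + 1 = 2.

2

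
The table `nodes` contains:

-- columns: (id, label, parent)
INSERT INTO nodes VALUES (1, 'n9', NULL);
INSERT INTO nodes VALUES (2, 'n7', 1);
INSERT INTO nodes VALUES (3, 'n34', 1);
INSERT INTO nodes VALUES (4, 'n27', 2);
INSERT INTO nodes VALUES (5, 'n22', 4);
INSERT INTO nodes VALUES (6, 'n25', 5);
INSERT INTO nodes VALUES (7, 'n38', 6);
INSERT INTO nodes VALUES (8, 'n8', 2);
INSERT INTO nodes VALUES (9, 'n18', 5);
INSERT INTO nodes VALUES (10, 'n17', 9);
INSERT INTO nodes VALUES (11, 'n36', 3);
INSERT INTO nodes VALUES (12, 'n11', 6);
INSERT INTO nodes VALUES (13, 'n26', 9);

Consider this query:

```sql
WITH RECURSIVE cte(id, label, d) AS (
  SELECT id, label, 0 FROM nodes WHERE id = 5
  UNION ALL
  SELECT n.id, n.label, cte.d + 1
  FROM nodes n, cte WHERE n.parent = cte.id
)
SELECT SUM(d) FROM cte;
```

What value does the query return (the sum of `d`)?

10

Base: id=5 (n22) at d 0.
Iteration 1: rows with parent in {5} -> n25 (id 6, d 1), n18 (id 9, d 1).
Iteration 2: rows with parent in {6,9} -> n38 (id 7, d 2), n17 (id 10, d 2), n11 (id 12, d 2), n26 (id 13, d 2).
Iteration 3: no rows with parent in {7,10,12,13}; recursion stops.
SUM(d) = 0 + 1 + 1 + 2 + 2 + 2 + 2 = 10.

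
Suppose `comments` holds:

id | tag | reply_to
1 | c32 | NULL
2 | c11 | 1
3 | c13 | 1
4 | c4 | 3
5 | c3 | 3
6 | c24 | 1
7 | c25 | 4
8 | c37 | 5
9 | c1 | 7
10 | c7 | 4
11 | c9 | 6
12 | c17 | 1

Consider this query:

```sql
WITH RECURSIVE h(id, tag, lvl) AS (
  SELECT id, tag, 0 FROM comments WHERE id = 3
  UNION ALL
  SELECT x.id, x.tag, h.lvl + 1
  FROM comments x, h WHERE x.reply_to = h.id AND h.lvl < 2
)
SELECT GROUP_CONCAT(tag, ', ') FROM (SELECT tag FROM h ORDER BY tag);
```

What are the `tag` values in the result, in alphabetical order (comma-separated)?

Base: id=3 (c13) at lvl 0.
Iteration 1: rows with reply_to in {3} -> c4 (id 4, lvl 1), c3 (id 5, lvl 1).
Iteration 2: rows with reply_to in {4,5} -> c25 (id 7, lvl 2), c37 (id 8, lvl 2), c7 (id 10, lvl 2).
Iteration 3: lvl < 2 fails for all current rows; recursion stops.

c13, c25, c3, c37, c4, c7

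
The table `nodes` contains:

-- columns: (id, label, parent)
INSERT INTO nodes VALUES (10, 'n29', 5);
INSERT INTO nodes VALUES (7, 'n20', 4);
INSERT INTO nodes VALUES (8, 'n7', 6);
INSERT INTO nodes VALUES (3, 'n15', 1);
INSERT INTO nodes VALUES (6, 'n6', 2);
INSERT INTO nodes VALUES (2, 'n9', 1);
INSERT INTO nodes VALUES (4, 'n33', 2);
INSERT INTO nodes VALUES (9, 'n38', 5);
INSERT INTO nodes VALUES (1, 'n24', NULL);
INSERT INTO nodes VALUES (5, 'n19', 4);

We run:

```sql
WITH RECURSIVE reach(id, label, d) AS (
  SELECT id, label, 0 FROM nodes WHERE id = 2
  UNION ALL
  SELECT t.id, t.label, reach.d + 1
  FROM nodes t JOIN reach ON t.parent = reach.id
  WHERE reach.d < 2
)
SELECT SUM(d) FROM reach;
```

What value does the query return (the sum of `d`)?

Base: id=2 (n9) at d 0.
Iteration 1: rows with parent in {2} -> n33 (id 4, d 1), n6 (id 6, d 1).
Iteration 2: rows with parent in {4,6} -> n19 (id 5, d 2), n20 (id 7, d 2), n7 (id 8, d 2).
Iteration 3: d < 2 fails for all current rows; recursion stops.
SUM(d) = 0 + 1 + 1 + 2 + 2 + 2 = 8.

8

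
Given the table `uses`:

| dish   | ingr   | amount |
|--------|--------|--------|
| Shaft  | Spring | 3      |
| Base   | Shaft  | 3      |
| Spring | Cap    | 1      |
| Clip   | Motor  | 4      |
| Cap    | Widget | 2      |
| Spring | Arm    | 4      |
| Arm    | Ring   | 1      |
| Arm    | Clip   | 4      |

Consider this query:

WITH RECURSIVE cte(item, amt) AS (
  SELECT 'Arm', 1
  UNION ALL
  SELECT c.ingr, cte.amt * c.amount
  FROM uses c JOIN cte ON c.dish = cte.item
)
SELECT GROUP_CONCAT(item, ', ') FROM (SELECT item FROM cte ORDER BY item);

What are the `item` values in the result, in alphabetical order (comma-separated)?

Base: (Arm, amt=1).
Iteration 1: components of {Arm} -> Clip = 1*4 = 4, Ring = 1*1 = 1.
Iteration 2: components of {Clip,Ring} -> Motor = 4*4 = 16.
Iteration 3: no further components; recursion stops.

Arm, Clip, Motor, Ring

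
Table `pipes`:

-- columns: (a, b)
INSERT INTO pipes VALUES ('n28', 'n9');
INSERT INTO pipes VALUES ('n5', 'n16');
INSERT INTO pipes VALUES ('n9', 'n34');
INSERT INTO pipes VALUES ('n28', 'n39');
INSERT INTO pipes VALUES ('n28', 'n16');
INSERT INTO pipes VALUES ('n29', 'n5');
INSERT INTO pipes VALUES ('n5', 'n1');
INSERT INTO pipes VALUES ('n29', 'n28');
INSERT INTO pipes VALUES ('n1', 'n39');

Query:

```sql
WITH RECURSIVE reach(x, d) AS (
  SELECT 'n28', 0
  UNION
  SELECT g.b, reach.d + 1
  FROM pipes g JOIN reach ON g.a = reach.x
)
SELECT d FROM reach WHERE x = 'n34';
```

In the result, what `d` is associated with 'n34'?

Base: (n28, d=0).
Iteration 1: edges from {n28} -> (n16, d=1), (n39, d=1), (n9, d=1).
Iteration 2: edges from {n16,n39,n9} -> (n34, d=2).
Iteration 3: no outgoing edges from {n34}; recursion stops.

2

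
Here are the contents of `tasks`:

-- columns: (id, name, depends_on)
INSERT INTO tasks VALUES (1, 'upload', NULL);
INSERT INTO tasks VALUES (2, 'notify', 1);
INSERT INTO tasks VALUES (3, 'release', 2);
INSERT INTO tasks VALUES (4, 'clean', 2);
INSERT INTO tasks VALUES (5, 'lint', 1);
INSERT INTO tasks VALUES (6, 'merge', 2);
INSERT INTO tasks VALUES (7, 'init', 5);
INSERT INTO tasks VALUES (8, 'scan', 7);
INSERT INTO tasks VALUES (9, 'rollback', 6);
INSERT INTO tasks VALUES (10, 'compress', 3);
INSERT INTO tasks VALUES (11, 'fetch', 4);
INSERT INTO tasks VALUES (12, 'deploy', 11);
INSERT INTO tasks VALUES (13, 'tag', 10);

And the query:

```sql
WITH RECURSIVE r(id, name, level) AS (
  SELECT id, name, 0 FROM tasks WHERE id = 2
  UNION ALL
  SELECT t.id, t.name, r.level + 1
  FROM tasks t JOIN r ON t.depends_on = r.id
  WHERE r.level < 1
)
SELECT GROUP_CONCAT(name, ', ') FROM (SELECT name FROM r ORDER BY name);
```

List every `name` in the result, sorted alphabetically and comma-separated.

Base: id=2 (notify) at level 0.
Iteration 1: rows with depends_on in {2} -> release (id 3, level 1), clean (id 4, level 1), merge (id 6, level 1).
Iteration 2: level < 1 fails for all current rows; recursion stops.

clean, merge, notify, release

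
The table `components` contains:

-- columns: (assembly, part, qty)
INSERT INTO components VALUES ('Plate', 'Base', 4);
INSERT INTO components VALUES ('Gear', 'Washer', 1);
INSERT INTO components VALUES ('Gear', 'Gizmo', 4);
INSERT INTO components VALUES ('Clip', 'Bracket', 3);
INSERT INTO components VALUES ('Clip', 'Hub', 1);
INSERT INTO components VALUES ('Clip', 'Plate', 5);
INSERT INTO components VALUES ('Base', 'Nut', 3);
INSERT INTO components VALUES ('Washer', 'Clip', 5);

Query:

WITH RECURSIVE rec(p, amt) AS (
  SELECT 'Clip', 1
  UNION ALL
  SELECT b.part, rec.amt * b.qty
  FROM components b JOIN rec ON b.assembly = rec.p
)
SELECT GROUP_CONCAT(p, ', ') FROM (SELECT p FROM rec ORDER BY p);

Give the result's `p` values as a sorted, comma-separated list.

Base, Bracket, Clip, Hub, Nut, Plate

Base: (Clip, amt=1).
Iteration 1: components of {Clip} -> Bracket = 1*3 = 3, Hub = 1*1 = 1, Plate = 1*5 = 5.
Iteration 2: components of {Bracket,Hub,Plate} -> Base = 5*4 = 20.
Iteration 3: components of {Base} -> Nut = 20*3 = 60.
Iteration 4: no further components; recursion stops.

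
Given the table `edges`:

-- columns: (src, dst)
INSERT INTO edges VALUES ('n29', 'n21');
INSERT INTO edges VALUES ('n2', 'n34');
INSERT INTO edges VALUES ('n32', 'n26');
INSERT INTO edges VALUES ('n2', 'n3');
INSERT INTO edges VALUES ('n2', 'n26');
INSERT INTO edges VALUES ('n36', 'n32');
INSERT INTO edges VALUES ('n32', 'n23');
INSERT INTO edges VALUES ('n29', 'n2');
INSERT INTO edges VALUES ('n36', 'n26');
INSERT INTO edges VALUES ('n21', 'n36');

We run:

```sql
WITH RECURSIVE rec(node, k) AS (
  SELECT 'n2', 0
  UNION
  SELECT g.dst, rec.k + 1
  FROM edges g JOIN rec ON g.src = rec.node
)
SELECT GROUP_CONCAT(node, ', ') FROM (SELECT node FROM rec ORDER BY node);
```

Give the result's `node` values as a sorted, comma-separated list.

n2, n26, n3, n34

Base: (n2, k=0).
Iteration 1: edges from {n2} -> (n26, k=1), (n3, k=1), (n34, k=1).
Iteration 2: no outgoing edges from {n26,n3,n34}; recursion stops.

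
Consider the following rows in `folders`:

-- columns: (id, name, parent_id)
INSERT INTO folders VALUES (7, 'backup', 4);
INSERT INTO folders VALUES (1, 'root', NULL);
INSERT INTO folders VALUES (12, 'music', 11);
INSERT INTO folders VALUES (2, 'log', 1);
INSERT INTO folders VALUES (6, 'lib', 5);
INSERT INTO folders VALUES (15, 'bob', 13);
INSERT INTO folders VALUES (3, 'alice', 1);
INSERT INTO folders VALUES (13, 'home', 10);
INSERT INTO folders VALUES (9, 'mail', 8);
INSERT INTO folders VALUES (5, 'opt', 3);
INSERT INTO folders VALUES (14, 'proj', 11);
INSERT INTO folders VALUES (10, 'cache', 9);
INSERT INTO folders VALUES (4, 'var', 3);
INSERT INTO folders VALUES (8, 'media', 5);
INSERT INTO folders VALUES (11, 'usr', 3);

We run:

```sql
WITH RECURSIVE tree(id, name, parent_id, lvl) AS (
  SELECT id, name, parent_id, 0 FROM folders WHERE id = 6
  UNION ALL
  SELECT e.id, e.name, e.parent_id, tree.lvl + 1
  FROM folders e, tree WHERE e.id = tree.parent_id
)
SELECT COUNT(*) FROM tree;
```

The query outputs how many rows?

4

Base: id=6 (lib), parent_id=5, lvl 0.
Iteration 1: join on id=5 -> opt (id 5, parent_id=3, lvl 1).
Iteration 2: join on id=3 -> alice (id 3, parent_id=1, lvl 2).
Iteration 3: join on id=1 -> root (id 1, parent_id=NULL, lvl 3).
Iteration 4: parent_id is NULL; no match; recursion stops.
Total rows emitted: 4.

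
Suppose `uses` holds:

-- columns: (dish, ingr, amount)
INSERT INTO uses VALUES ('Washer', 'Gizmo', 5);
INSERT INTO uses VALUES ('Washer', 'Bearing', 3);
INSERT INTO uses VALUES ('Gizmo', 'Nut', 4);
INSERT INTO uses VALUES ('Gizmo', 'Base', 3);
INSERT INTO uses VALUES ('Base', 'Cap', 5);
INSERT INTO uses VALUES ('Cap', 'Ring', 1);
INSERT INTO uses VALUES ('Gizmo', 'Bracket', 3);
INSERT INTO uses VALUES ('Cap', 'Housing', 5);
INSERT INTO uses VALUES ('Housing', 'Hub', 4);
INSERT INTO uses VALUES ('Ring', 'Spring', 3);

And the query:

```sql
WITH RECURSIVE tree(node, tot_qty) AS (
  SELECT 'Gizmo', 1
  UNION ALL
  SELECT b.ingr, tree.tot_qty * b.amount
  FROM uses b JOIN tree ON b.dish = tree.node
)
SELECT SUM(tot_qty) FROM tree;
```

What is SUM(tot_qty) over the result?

Base: (Gizmo, tot_qty=1).
Iteration 1: components of {Gizmo} -> Base = 1*3 = 3, Bracket = 1*3 = 3, Nut = 1*4 = 4.
Iteration 2: components of {Base,Bracket,Nut} -> Cap = 3*5 = 15.
Iteration 3: components of {Cap} -> Housing = 15*5 = 75, Ring = 15*1 = 15.
Iteration 4: components of {Housing,Ring} -> Hub = 75*4 = 300, Spring = 15*3 = 45.
Iteration 5: no further components; recursion stops.
SUM(tot_qty) = 1 + 4 + 3 + 3 + 15 + 15 + 75 + 45 + 300 = 461.

461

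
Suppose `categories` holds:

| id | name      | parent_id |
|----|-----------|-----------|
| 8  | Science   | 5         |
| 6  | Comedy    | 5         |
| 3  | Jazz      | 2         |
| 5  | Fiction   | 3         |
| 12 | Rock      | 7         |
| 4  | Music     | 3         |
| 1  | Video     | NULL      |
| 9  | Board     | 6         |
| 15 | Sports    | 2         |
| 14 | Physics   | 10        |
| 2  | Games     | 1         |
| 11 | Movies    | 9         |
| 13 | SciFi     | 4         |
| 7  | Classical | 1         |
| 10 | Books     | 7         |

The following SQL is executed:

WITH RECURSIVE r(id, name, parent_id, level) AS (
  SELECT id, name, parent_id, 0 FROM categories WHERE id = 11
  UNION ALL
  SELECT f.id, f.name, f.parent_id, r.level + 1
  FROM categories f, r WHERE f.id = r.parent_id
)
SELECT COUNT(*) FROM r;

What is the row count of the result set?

7

Base: id=11 (Movies), parent_id=9, level 0.
Iteration 1: join on id=9 -> Board (id 9, parent_id=6, level 1).
Iteration 2: join on id=6 -> Comedy (id 6, parent_id=5, level 2).
Iteration 3: join on id=5 -> Fiction (id 5, parent_id=3, level 3).
Iteration 4: join on id=3 -> Jazz (id 3, parent_id=2, level 4).
Iteration 5: join on id=2 -> Games (id 2, parent_id=1, level 5).
Iteration 6: join on id=1 -> Video (id 1, parent_id=NULL, level 6).
Iteration 7: parent_id is NULL; no match; recursion stops.
Total rows emitted: 7.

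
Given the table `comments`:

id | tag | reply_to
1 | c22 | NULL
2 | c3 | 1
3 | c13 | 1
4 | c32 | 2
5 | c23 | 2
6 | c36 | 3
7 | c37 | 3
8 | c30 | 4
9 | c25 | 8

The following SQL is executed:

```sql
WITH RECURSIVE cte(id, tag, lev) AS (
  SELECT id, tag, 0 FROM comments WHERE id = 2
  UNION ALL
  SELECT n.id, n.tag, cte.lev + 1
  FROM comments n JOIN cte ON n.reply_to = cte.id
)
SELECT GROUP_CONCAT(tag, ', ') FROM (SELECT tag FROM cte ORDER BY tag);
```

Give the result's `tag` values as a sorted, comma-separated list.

c23, c25, c3, c30, c32

Base: id=2 (c3) at lev 0.
Iteration 1: rows with reply_to in {2} -> c32 (id 4, lev 1), c23 (id 5, lev 1).
Iteration 2: rows with reply_to in {4,5} -> c30 (id 8, lev 2).
Iteration 3: rows with reply_to in {8} -> c25 (id 9, lev 3).
Iteration 4: no rows with reply_to in {9}; recursion stops.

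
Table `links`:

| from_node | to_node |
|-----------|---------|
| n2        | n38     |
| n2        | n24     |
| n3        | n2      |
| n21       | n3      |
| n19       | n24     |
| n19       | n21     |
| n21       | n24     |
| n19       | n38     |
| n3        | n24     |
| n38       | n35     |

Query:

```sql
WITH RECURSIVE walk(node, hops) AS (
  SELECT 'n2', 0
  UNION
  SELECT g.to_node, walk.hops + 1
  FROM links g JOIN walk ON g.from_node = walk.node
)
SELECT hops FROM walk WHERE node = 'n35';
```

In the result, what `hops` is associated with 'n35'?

2

Base: (n2, hops=0).
Iteration 1: edges from {n2} -> (n24, hops=1), (n38, hops=1).
Iteration 2: edges from {n24,n38} -> (n35, hops=2).
Iteration 3: no outgoing edges from {n35}; recursion stops.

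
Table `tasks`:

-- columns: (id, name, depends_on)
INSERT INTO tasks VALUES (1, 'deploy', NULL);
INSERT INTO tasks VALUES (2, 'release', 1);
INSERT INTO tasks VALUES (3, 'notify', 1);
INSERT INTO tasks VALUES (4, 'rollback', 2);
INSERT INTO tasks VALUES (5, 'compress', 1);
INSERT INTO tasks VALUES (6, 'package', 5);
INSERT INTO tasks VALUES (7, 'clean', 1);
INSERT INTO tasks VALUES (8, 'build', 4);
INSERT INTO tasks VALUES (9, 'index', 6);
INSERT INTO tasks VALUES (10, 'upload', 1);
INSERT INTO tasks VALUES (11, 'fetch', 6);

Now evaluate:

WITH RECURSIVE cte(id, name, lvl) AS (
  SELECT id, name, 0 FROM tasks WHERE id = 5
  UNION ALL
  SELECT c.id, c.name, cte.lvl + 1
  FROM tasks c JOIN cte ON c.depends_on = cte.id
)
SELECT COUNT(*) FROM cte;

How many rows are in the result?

4

Base: id=5 (compress) at lvl 0.
Iteration 1: rows with depends_on in {5} -> package (id 6, lvl 1).
Iteration 2: rows with depends_on in {6} -> index (id 9, lvl 2), fetch (id 11, lvl 2).
Iteration 3: no rows with depends_on in {9,11}; recursion stops.
Total rows emitted: 4.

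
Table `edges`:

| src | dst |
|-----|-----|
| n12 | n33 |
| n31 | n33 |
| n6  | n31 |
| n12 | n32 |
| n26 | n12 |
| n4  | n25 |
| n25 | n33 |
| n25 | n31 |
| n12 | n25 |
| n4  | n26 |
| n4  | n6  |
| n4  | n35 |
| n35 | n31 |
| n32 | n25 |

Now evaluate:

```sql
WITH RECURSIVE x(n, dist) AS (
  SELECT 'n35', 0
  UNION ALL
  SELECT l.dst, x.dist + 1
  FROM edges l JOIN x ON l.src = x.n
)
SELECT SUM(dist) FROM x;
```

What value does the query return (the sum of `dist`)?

3

Base: (n35, dist=0).
Iteration 1: edges from {n35} -> (n31, dist=1).
Iteration 2: edges from {n31} -> (n33, dist=2).
Iteration 3: no outgoing edges from {n33}; recursion stops.
SUM(dist) = 0 + 1 + 2 = 3.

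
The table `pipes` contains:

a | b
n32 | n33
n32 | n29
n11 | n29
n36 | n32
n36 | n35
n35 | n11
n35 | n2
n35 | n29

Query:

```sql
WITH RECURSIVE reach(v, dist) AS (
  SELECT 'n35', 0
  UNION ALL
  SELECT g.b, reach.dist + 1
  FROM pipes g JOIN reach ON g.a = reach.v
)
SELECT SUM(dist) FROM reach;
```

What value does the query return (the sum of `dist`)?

5

Base: (n35, dist=0).
Iteration 1: edges from {n35} -> (n11, dist=1), (n2, dist=1), (n29, dist=1).
Iteration 2: edges from {n11,n2,n29} -> (n29, dist=2).
Iteration 3: no outgoing edges from {n29}; recursion stops.
SUM(dist) = 0 + 1 + 1 + 1 + 2 = 5.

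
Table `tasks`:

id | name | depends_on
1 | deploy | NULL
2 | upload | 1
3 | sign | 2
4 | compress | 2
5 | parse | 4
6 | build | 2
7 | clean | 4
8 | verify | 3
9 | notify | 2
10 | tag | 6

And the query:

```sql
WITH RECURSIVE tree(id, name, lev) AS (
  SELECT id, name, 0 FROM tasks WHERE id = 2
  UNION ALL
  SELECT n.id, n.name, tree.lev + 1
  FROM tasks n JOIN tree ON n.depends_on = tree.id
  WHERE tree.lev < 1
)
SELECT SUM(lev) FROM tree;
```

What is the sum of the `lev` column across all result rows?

Base: id=2 (upload) at lev 0.
Iteration 1: rows with depends_on in {2} -> sign (id 3, lev 1), compress (id 4, lev 1), build (id 6, lev 1), notify (id 9, lev 1).
Iteration 2: lev < 1 fails for all current rows; recursion stops.
SUM(lev) = 0 + 1 + 1 + 1 + 1 = 4.

4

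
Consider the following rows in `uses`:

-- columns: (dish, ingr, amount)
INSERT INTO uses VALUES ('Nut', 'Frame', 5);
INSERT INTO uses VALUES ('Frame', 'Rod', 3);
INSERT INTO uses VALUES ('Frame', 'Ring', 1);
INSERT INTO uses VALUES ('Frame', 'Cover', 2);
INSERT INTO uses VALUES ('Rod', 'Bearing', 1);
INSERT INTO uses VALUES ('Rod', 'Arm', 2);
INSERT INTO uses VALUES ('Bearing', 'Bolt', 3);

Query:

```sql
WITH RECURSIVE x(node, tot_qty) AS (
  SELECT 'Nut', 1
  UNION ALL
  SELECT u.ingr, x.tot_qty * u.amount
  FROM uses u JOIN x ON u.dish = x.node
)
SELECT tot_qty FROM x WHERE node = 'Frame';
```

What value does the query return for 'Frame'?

5

Base: (Nut, tot_qty=1).
Iteration 1: components of {Nut} -> Frame = 1*5 = 5.
Iteration 2: components of {Frame} -> Cover = 5*2 = 10, Ring = 5*1 = 5, Rod = 5*3 = 15.
Iteration 3: components of {Cover,Ring,Rod} -> Arm = 15*2 = 30, Bearing = 15*1 = 15.
Iteration 4: components of {Arm,Bearing} -> Bolt = 15*3 = 45.
Iteration 5: no further components; recursion stops.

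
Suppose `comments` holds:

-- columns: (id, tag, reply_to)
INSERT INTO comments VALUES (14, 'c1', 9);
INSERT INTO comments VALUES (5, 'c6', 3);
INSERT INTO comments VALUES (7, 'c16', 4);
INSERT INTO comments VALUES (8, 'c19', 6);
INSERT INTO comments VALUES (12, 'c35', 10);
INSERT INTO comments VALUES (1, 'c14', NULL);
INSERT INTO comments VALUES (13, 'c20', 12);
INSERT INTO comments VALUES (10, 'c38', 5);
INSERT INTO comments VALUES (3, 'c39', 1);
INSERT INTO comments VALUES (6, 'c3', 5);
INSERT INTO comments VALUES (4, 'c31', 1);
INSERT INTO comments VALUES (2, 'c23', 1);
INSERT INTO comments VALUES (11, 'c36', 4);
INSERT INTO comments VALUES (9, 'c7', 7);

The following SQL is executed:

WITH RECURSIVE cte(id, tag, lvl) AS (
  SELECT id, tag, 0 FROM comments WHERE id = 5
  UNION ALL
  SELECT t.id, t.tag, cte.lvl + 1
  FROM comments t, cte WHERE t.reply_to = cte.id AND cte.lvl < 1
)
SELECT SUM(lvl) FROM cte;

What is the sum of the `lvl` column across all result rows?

Base: id=5 (c6) at lvl 0.
Iteration 1: rows with reply_to in {5} -> c3 (id 6, lvl 1), c38 (id 10, lvl 1).
Iteration 2: lvl < 1 fails for all current rows; recursion stops.
SUM(lvl) = 0 + 1 + 1 = 2.

2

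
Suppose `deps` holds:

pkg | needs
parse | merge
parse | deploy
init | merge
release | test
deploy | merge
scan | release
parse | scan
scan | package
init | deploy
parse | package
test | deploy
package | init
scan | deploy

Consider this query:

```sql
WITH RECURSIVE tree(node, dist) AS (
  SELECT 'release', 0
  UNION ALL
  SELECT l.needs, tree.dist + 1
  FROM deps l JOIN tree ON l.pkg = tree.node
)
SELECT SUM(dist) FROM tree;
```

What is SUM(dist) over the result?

Base: (release, dist=0).
Iteration 1: edges from {release} -> (test, dist=1).
Iteration 2: edges from {test} -> (deploy, dist=2).
Iteration 3: edges from {deploy} -> (merge, dist=3).
Iteration 4: no outgoing edges from {merge}; recursion stops.
SUM(dist) = 0 + 1 + 2 + 3 = 6.

6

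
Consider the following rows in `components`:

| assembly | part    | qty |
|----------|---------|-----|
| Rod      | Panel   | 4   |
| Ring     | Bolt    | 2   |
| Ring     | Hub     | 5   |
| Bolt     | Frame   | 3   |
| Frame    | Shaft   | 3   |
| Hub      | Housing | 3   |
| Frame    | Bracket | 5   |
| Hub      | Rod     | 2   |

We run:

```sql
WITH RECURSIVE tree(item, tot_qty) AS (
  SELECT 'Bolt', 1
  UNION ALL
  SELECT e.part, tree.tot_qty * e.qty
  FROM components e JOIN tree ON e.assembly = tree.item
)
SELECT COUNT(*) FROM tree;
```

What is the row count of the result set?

4

Base: (Bolt, tot_qty=1).
Iteration 1: components of {Bolt} -> Frame = 1*3 = 3.
Iteration 2: components of {Frame} -> Bracket = 3*5 = 15, Shaft = 3*3 = 9.
Iteration 3: no further components; recursion stops.
Total rows emitted: 4.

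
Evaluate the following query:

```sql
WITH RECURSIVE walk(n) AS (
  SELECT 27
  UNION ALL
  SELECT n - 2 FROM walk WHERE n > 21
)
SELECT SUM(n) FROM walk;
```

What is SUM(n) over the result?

96

Base: n=27.
Iteration 1: 27 > 21 holds -> n = 27 - 2 = 25.
Iteration 2: 25 > 21 holds -> n = 25 - 2 = 23.
Iteration 3: 23 > 21 holds -> n = 23 - 2 = 21.
Iteration 4: 21 > 21 fails; recursion stops.
SUM(n) = 27 + 25 + 23 + 21 = 96.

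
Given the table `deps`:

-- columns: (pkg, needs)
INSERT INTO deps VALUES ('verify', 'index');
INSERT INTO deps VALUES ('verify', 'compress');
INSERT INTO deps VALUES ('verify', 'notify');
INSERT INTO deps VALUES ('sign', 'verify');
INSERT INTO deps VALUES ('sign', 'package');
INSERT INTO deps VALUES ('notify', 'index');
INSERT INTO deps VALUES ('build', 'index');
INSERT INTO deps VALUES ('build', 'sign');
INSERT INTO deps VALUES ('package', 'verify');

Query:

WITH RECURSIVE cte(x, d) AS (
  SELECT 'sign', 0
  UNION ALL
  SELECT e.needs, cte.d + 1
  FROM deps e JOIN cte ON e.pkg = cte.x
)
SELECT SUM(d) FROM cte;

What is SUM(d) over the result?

Base: (sign, d=0).
Iteration 1: edges from {sign} -> (package, d=1), (verify, d=1).
Iteration 2: edges from {package,verify} -> (compress, d=2), (index, d=2), (notify, d=2), (verify, d=2).
Iteration 3: edges from {compress,index,notify,verify} -> (compress, d=3), (index, d=3) x2, (notify, d=3). [UNION ALL keeps all 4 new rows, including repeats]
Iteration 4: edges from {compress,index,notify} -> (index, d=4).
Iteration 5: no outgoing edges from {index}; recursion stops.
SUM(d) = 0 + 1 + 1 + 2 + 2 + 2 + 2 + 3 + 3 + 3 + 3 + 4 = 26.

26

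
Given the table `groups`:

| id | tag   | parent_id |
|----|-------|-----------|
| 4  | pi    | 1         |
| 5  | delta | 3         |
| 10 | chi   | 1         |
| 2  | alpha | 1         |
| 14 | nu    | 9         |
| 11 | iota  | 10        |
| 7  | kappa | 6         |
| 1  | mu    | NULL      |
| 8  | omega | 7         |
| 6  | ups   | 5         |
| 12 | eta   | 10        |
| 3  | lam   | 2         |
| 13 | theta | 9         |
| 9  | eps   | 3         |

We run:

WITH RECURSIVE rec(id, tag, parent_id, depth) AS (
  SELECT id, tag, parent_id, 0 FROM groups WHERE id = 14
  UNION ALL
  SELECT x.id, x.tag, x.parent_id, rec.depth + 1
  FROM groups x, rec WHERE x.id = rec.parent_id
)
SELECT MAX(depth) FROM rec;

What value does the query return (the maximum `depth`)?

Base: id=14 (nu), parent_id=9, depth 0.
Iteration 1: join on id=9 -> eps (id 9, parent_id=3, depth 1).
Iteration 2: join on id=3 -> lam (id 3, parent_id=2, depth 2).
Iteration 3: join on id=2 -> alpha (id 2, parent_id=1, depth 3).
Iteration 4: join on id=1 -> mu (id 1, parent_id=NULL, depth 4).
Iteration 5: parent_id is NULL; no match; recursion stops.
depth values: 0, 1, 2, 3, 4; the maximum is 4.

4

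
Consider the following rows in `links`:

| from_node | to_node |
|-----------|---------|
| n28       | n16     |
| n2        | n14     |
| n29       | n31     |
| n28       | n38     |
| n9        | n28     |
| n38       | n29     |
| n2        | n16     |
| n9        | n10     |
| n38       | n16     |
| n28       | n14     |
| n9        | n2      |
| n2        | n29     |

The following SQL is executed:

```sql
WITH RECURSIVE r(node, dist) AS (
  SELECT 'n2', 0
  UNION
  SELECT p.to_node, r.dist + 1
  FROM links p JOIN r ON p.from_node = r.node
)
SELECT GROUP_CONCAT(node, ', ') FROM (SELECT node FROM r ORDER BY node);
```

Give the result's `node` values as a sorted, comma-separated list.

Base: (n2, dist=0).
Iteration 1: edges from {n2} -> (n14, dist=1), (n16, dist=1), (n29, dist=1).
Iteration 2: edges from {n14,n16,n29} -> (n31, dist=2).
Iteration 3: no outgoing edges from {n31}; recursion stops.

n14, n16, n2, n29, n31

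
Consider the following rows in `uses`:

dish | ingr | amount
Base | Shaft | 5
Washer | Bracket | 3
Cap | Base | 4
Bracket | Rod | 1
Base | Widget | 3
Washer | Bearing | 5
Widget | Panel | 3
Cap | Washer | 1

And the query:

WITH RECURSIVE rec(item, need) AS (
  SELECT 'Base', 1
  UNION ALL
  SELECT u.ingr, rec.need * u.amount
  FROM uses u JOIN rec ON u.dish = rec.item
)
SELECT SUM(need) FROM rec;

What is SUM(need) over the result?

Base: (Base, need=1).
Iteration 1: components of {Base} -> Shaft = 1*5 = 5, Widget = 1*3 = 3.
Iteration 2: components of {Shaft,Widget} -> Panel = 3*3 = 9.
Iteration 3: no further components; recursion stops.
SUM(need) = 1 + 3 + 5 + 9 = 18.

18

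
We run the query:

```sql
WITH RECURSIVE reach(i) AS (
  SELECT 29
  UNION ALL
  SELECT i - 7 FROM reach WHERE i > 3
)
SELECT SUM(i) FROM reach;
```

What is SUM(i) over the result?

Base: i=29.
Iteration 1: 29 > 3 holds -> i = 29 - 7 = 22.
Iteration 2: 22 > 3 holds -> i = 22 - 7 = 15.
Iteration 3: 15 > 3 holds -> i = 15 - 7 = 8.
Iteration 4: 8 > 3 holds -> i = 8 - 7 = 1.
Iteration 5: 1 > 3 fails; recursion stops.
SUM(i) = 29 + 22 + 15 + 8 + 1 = 75.

75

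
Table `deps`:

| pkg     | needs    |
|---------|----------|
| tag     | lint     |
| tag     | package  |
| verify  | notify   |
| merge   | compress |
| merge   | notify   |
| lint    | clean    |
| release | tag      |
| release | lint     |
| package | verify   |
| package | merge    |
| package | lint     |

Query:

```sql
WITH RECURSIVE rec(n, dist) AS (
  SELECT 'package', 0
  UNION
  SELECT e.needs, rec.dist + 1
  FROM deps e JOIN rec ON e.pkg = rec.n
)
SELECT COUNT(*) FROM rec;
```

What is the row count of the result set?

Base: (package, dist=0).
Iteration 1: edges from {package} -> (lint, dist=1), (merge, dist=1), (verify, dist=1).
Iteration 2: edges from {lint,merge,verify} -> (clean, dist=2), (compress, dist=2), (notify, dist=2). [UNION drops 1 duplicate row(s)]
Iteration 3: no outgoing edges from {clean,compress,notify}; recursion stops.
Total rows emitted: 7.

7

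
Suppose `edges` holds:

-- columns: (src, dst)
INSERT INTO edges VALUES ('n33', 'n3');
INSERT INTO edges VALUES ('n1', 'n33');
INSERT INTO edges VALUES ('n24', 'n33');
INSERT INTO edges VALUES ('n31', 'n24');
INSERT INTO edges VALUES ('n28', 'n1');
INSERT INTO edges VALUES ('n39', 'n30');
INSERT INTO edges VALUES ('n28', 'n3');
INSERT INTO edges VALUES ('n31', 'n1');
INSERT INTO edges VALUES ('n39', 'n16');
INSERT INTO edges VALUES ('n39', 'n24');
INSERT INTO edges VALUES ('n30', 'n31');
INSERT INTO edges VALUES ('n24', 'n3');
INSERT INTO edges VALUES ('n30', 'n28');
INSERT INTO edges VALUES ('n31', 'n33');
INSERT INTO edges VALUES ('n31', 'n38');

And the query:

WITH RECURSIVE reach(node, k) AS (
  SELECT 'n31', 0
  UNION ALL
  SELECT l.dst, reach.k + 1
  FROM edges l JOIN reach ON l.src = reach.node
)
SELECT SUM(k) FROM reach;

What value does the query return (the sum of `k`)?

18

Base: (n31, k=0).
Iteration 1: edges from {n31} -> (n1, k=1), (n24, k=1), (n33, k=1), (n38, k=1).
Iteration 2: edges from {n1,n24,n33,n38} -> (n3, k=2) x2, (n33, k=2) x2. [UNION ALL keeps all 4 new rows, including repeats]
Iteration 3: edges from {n3,n33} -> (n3, k=3) x2. [UNION ALL keeps all 2 new rows, including repeats]
Iteration 4: no outgoing edges from {n3}; recursion stops.
SUM(k) = 0 + 1 + 1 + 1 + 1 + 2 + 2 + 2 + 2 + 3 + 3 = 18.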